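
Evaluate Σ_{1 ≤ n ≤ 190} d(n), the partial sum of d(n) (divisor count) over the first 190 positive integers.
Σ_{n ≤ 190} d(n) = 1031

Compute d(n) for each 1 ≤ n ≤ 190: d(1) = 1, d(2) = 2, d(3) = 2, d(4) = 3, d(5) = 2, d(6) = 4, d(7) = 2, d(8) = 4, d(9) = 3, d(10) = 4, d(11) = 2, d(12) = 6, d(13) = 2, d(14) = 4, d(15) = 4, d(16) = 5, d(17) = 2, d(18) = 6, d(19) = 2, d(20) = 6, d(21) = 4, d(22) = 4, d(23) = 2, d(24) = 8, d(25) = 3, d(26) = 4, d(27) = 4, d(28) = 6, d(29) = 2, d(30) = 8, d(31) = 2, d(32) = 6, d(33) = 4, d(34) = 4, d(35) = 4, d(36) = 9, d(37) = 2, d(38) = 4, d(39) = 4, d(40) = 8, d(41) = 2, d(42) = 8, d(43) = 2, d(44) = 6, d(45) = 6, d(46) = 4, d(47) = 2, d(48) = 10, d(49) = 3, d(50) = 6, d(51) = 4, d(52) = 6, d(53) = 2, d(54) = 8, d(55) = 4, d(56) = 8, d(57) = 4, d(58) = 4, d(59) = 2, d(60) = 12, d(61) = 2, d(62) = 4, d(63) = 6, d(64) = 7, d(65) = 4, d(66) = 8, d(67) = 2, d(68) = 6, d(69) = 4, d(70) = 8, d(71) = 2, d(72) = 12, d(73) = 2, d(74) = 4, d(75) = 6, d(76) = 6, d(77) = 4, d(78) = 8, d(79) = 2, d(80) = 10, d(81) = 5, d(82) = 4, d(83) = 2, d(84) = 12, d(85) = 4, d(86) = 4, d(87) = 4, d(88) = 8, d(89) = 2, d(90) = 12, d(91) = 4, d(92) = 6, d(93) = 4, d(94) = 4, d(95) = 4, d(96) = 12, d(97) = 2, d(98) = 6, d(99) = 6, d(100) = 9, d(101) = 2, d(102) = 8, d(103) = 2, d(104) = 8, d(105) = 8, d(106) = 4, d(107) = 2, d(108) = 12, d(109) = 2, d(110) = 8, d(111) = 4, d(112) = 10, d(113) = 2, d(114) = 8, d(115) = 4, d(116) = 6, d(117) = 6, d(118) = 4, d(119) = 4, d(120) = 16, d(121) = 3, d(122) = 4, d(123) = 4, d(124) = 6, d(125) = 4, d(126) = 12, d(127) = 2, d(128) = 8, d(129) = 4, d(130) = 8, d(131) = 2, d(132) = 12, d(133) = 4, d(134) = 4, d(135) = 8, d(136) = 8, d(137) = 2, d(138) = 8, d(139) = 2, d(140) = 12, d(141) = 4, d(142) = 4, d(143) = 4, d(144) = 15, d(145) = 4, d(146) = 4, d(147) = 6, d(148) = 6, d(149) = 2, d(150) = 12, d(151) = 2, d(152) = 8, d(153) = 6, d(154) = 8, d(155) = 4, d(156) = 12, d(157) = 2, d(158) = 4, d(159) = 4, d(160) = 12, d(161) = 4, d(162) = 10, d(163) = 2, d(164) = 6, d(165) = 8, d(166) = 4, d(167) = 2, d(168) = 16, d(169) = 3, d(170) = 8, d(171) = 6, d(172) = 6, d(173) = 2, d(174) = 8, d(175) = 6, d(176) = 10, d(177) = 4, d(178) = 4, d(179) = 2, d(180) = 18, d(181) = 2, d(182) = 8, d(183) = 4, d(184) = 8, d(185) = 4, d(186) = 8, d(187) = 4, d(188) = 6, d(189) = 8, d(190) = 8. Summing all 190 values: 1031. (Dirichlet's divisor formula: Σ_{n ≤ x} d(n) = x ln(x) + (2γ − 1) x + O(√x). For x = 190, the asymptotic estimate is ≈ 1026.28.)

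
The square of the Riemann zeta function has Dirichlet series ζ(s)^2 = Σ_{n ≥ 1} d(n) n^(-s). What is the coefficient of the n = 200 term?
d(200) = 12

ζ(s)^2 = (Σ 1/m^s)(Σ 1/k^s). The coefficient of 1/n^s in the product is the number of ordered pairs (m, k) with mk = n, which equals d(n). For n = 200, divisors are [1, 2, 4, 5, 8, 10, 20, 25, 40, 50, 100, 200], so d(200) = 12.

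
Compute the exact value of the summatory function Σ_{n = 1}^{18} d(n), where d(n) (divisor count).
Σ_{n ≤ 18} d(n) = 58

Compute d(n) for each 1 ≤ n ≤ 18: d(1) = 1, d(2) = 2, d(3) = 2, d(4) = 3, d(5) = 2, d(6) = 4, d(7) = 2, d(8) = 4, d(9) = 3, d(10) = 4, d(11) = 2, d(12) = 6, d(13) = 2, d(14) = 4, d(15) = 4, d(16) = 5, d(17) = 2, d(18) = 6. Summing all 18 values: 58. (Dirichlet's divisor formula: Σ_{n ≤ x} d(n) = x ln(x) + (2γ − 1) x + O(√x). For x = 18, the asymptotic estimate is ≈ 54.81.)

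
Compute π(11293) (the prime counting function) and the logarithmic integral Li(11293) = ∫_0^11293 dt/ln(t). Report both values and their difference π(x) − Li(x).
π(11293) = 1365;  Li(11293) ≈ 1385.59;  π(x) − Li(x) ≈ -20.59.

Direct count of primes ≤ 11293 gives π(11293) = 1365. Numerical evaluation of the logarithmic integral gives Li(11293) ≈ 1385.59. The difference π(x) − Li(x) ≈ -20.59 is typically negative for small/moderate x (Li(x) overestimates), though Littlewood's theorem shows this sign changes infinitely often.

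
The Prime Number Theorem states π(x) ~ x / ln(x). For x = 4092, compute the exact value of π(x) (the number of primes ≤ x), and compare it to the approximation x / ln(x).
π(4092) = 563;  x/ln(x) ≈ 492.02;  relative error ≈ 12.61%.

Directly count primes up to 4092: π(4092) = 563. The PNT approximation gives 4092/ln(4092) ≈ 4092/8.31679 ≈ 492.02. Relative error (π(x) − x/ln(x)) / π(x) ≈ 12.61%; the approximation is known to undercount slightly (Li(x) is a better estimate).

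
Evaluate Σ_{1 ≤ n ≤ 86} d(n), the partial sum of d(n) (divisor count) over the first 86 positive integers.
Σ_{n ≤ 86} d(n) = 399

Compute d(n) for each 1 ≤ n ≤ 86: d(1) = 1, d(2) = 2, d(3) = 2, d(4) = 3, d(5) = 2, d(6) = 4, d(7) = 2, d(8) = 4, d(9) = 3, d(10) = 4, d(11) = 2, d(12) = 6, d(13) = 2, d(14) = 4, d(15) = 4, d(16) = 5, d(17) = 2, d(18) = 6, d(19) = 2, d(20) = 6, d(21) = 4, d(22) = 4, d(23) = 2, d(24) = 8, d(25) = 3, d(26) = 4, d(27) = 4, d(28) = 6, d(29) = 2, d(30) = 8, d(31) = 2, d(32) = 6, d(33) = 4, d(34) = 4, d(35) = 4, d(36) = 9, d(37) = 2, d(38) = 4, d(39) = 4, d(40) = 8, d(41) = 2, d(42) = 8, d(43) = 2, d(44) = 6, d(45) = 6, d(46) = 4, d(47) = 2, d(48) = 10, d(49) = 3, d(50) = 6, d(51) = 4, d(52) = 6, d(53) = 2, d(54) = 8, d(55) = 4, d(56) = 8, d(57) = 4, d(58) = 4, d(59) = 2, d(60) = 12, d(61) = 2, d(62) = 4, d(63) = 6, d(64) = 7, d(65) = 4, d(66) = 8, d(67) = 2, d(68) = 6, d(69) = 4, d(70) = 8, d(71) = 2, d(72) = 12, d(73) = 2, d(74) = 4, d(75) = 6, d(76) = 6, d(77) = 4, d(78) = 8, d(79) = 2, d(80) = 10, d(81) = 5, d(82) = 4, d(83) = 2, d(84) = 12, d(85) = 4, d(86) = 4. Summing all 86 values: 399. (Dirichlet's divisor formula: Σ_{n ≤ x} d(n) = x ln(x) + (2γ − 1) x + O(√x). For x = 86, the asymptotic estimate is ≈ 396.35.)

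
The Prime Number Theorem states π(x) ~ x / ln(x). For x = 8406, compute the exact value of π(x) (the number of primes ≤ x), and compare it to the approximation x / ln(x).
π(8406) = 1051;  x/ln(x) ≈ 930.21;  relative error ≈ 11.49%.

Directly count primes up to 8406: π(8406) = 1051. The PNT approximation gives 8406/ln(8406) ≈ 8406/9.03670 ≈ 930.21. Relative error (π(x) − x/ln(x)) / π(x) ≈ 11.49%; the approximation is known to undercount slightly (Li(x) is a better estimate).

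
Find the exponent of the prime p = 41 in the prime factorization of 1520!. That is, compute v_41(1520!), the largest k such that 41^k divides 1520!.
v_41(1520!) = 37

Legendre's formula: v_p(n!) = Σ_{k ≥ 1} ⌊n / p^k⌋. For p = 41, n = 1520, the terms are:
  ⌊1520/41^1⌋ = ⌊1520/41⌋ = 37
(the next term ⌊1520/41^2⌋ = 0, terminating the sum). Summing: v_41(1520!) = 37 = 37.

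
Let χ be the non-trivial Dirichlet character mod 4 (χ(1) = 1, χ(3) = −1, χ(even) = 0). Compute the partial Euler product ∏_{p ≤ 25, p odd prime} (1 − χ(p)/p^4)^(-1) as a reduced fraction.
∏ = 2907090265708363109850475/2939590979896221115088896

The odd primes p ≤ 25 are [3, 5, 7, 11, 13, 17, 19, 23]. For each, χ(p) = 1 if p ≡ 1 mod 4, χ(p) = −1 if p ≡ 3 mod 4. Taking (1 − χ(p)/p^4)^(-1) = p^4/(p^4 − χ(p)): (1 − (-1)/3^4)^(-1) · (1 − (1)/5^4)^(-1) · (1 − (-1)/7^4)^(-1) · (1 − (-1)/11^4)^(-1) · (1 − (1)/13^4)^(-1) · (1 − (1)/17^4)^(-1) · (1 − (-1)/19^4)^(-1) · (1 − (-1)/23^4)^(-1) = 2907090265708363109850475/2939590979896221115088896.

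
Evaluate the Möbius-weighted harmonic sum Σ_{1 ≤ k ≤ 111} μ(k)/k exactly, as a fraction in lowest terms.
Σ μ(k)/k = -678316192822146162262092815134314936522301/39962142402550705168325165981723972810713890

Values of μ(k) for 1 ≤ k ≤ 111: μ(1) = 1, μ(2) = -1, μ(3) = -1, μ(5) = -1, μ(6) = 1, μ(7) = -1, μ(10) = 1, μ(11) = -1, μ(13) = -1, μ(14) = 1, μ(15) = 1, μ(17) = -1, μ(19) = -1, μ(21) = 1, μ(22) = 1, μ(23) = -1, μ(26) = 1, μ(29) = -1, μ(30) = -1, μ(31) = -1, μ(33) = 1, μ(34) = 1, μ(35) = 1, μ(37) = -1, μ(38) = 1, μ(39) = 1, μ(41) = -1, μ(42) = -1, μ(43) = -1, μ(46) = 1, μ(47) = -1, μ(51) = 1, μ(53) = -1, μ(55) = 1, μ(57) = 1, μ(58) = 1, μ(59) = -1, μ(61) = -1, μ(62) = 1, μ(65) = 1, μ(66) = -1, μ(67) = -1, μ(69) = 1, μ(70) = -1, μ(71) = -1, μ(73) = -1, μ(74) = 1, μ(77) = 1, μ(78) = -1, μ(79) = -1, μ(82) = 1, μ(83) = -1, μ(85) = 1, μ(86) = 1, μ(87) = 1, μ(89) = -1, μ(91) = 1, μ(93) = 1, μ(94) = 1, μ(95) = 1, μ(97) = -1, μ(101) = -1, μ(102) = -1, μ(103) = -1, μ(105) = -1, μ(106) = 1, μ(107) = -1, μ(109) = -1, μ(110) = -1, μ(111) = 1, with μ = 0 on non-squarefree integers. Summing μ(k)/k for k where μ(k) ≠ 0 gives -678316192822146162262092815134314936522301/39962142402550705168325165981723972810713890 ≈ -0.0170. (PNT ⟺ this sum → 0 as n → ∞.)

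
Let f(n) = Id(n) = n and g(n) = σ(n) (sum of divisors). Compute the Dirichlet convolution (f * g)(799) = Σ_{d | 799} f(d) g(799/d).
(Id * σ)(799) = 3325

Divisors of 799: [1, 17, 47, 799]. For each d | 799:
  d = 1: Id(1) · σ(799/1) = 1 · 864 = 864
  d = 17: Id(17) · σ(799/17) = 17 · 48 = 816
  d = 47: Id(47) · σ(799/47) = 47 · 18 = 846
  d = 799: Id(799) · σ(799/799) = 799 · 1 = 799
Summing: (Id * σ)(799) = 864 + 816 + 846 + 799 = 3325.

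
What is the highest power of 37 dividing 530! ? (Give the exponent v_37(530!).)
v_37(530!) = 14

Legendre's formula: v_p(n!) = Σ_{k ≥ 1} ⌊n / p^k⌋. For p = 37, n = 530, the terms are:
  ⌊530/37^1⌋ = ⌊530/37⌋ = 14
(the next term ⌊530/37^2⌋ = 0, terminating the sum). Summing: v_37(530!) = 14 = 14.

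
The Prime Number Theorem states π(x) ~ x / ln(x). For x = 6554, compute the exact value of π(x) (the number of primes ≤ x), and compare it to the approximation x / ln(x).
π(6554) = 847;  x/ln(x) ≈ 745.80;  relative error ≈ 11.95%.

Directly count primes up to 6554: π(6554) = 847. The PNT approximation gives 6554/ln(6554) ≈ 6554/8.78783 ≈ 745.80. Relative error (π(x) − x/ln(x)) / π(x) ≈ 11.95%; the approximation is known to undercount slightly (Li(x) is a better estimate).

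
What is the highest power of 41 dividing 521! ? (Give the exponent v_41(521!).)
v_41(521!) = 12

Legendre's formula: v_p(n!) = Σ_{k ≥ 1} ⌊n / p^k⌋. For p = 41, n = 521, the terms are:
  ⌊521/41^1⌋ = ⌊521/41⌋ = 12
(the next term ⌊521/41^2⌋ = 0, terminating the sum). Summing: v_41(521!) = 12 = 12.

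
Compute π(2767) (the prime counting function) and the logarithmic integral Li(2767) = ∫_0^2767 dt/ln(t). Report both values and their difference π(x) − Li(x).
π(2767) = 403;  Li(2767) ≈ 413.51;  π(x) − Li(x) ≈ -10.51.

Direct count of primes ≤ 2767 gives π(2767) = 403. Numerical evaluation of the logarithmic integral gives Li(2767) ≈ 413.51. The difference π(x) − Li(x) ≈ -10.51 is typically negative for small/moderate x (Li(x) overestimates), though Littlewood's theorem shows this sign changes infinitely often.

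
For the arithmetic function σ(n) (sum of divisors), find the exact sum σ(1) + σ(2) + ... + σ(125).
Σ_{n ≤ 125} σ(n) = 12840

Compute σ(n) for each 1 ≤ n ≤ 125: σ(1) = 1, σ(2) = 3, σ(3) = 4, σ(4) = 7, σ(5) = 6, σ(6) = 12, σ(7) = 8, σ(8) = 15, σ(9) = 13, σ(10) = 18, σ(11) = 12, σ(12) = 28, σ(13) = 14, σ(14) = 24, σ(15) = 24, σ(16) = 31, σ(17) = 18, σ(18) = 39, σ(19) = 20, σ(20) = 42, σ(21) = 32, σ(22) = 36, σ(23) = 24, σ(24) = 60, σ(25) = 31, σ(26) = 42, σ(27) = 40, σ(28) = 56, σ(29) = 30, σ(30) = 72, σ(31) = 32, σ(32) = 63, σ(33) = 48, σ(34) = 54, σ(35) = 48, σ(36) = 91, σ(37) = 38, σ(38) = 60, σ(39) = 56, σ(40) = 90, σ(41) = 42, σ(42) = 96, σ(43) = 44, σ(44) = 84, σ(45) = 78, σ(46) = 72, σ(47) = 48, σ(48) = 124, σ(49) = 57, σ(50) = 93, σ(51) = 72, σ(52) = 98, σ(53) = 54, σ(54) = 120, σ(55) = 72, σ(56) = 120, σ(57) = 80, σ(58) = 90, σ(59) = 60, σ(60) = 168, σ(61) = 62, σ(62) = 96, σ(63) = 104, σ(64) = 127, σ(65) = 84, σ(66) = 144, σ(67) = 68, σ(68) = 126, σ(69) = 96, σ(70) = 144, σ(71) = 72, σ(72) = 195, σ(73) = 74, σ(74) = 114, σ(75) = 124, σ(76) = 140, σ(77) = 96, σ(78) = 168, σ(79) = 80, σ(80) = 186, σ(81) = 121, σ(82) = 126, σ(83) = 84, σ(84) = 224, σ(85) = 108, σ(86) = 132, σ(87) = 120, σ(88) = 180, σ(89) = 90, σ(90) = 234, σ(91) = 112, σ(92) = 168, σ(93) = 128, σ(94) = 144, σ(95) = 120, σ(96) = 252, σ(97) = 98, σ(98) = 171, σ(99) = 156, σ(100) = 217, σ(101) = 102, σ(102) = 216, σ(103) = 104, σ(104) = 210, σ(105) = 192, σ(106) = 162, σ(107) = 108, σ(108) = 280, σ(109) = 110, σ(110) = 216, σ(111) = 152, σ(112) = 248, σ(113) = 114, σ(114) = 240, σ(115) = 144, σ(116) = 210, σ(117) = 182, σ(118) = 180, σ(119) = 144, σ(120) = 360, σ(121) = 133, σ(122) = 186, σ(123) = 168, σ(124) = 224, σ(125) = 156. Summing all 125 values: 12840. (Average order: Σ_{n ≤ x} σ(n) ~ (π²/12) x². For x = 125, (π²/12)·125² ≈ 12851.05.)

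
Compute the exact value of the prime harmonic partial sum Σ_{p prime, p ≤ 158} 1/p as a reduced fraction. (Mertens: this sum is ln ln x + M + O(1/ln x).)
Σ 1/p = 67195167335560670940823020383181530154843058347995389615845419/35375166993717494840635767087951744212057570647889977422429870

π(158) = 37, so the primes ≤ 158 are [2, 3, 5, 7, 11, 13, 17, 19, 23, 29, 31, 37, 41, 43, 47, 53, 59, 61, 67, 71, 73, 79, 83, 89, 97, 101, 103, 107, 109, 113, 127, 131, 137, 139, 149, 151, 157]. Summing 1/p over these primes: 67195167335560670940823020383181530154843058347995389615845419/35375166993717494840635767087951744212057570647889977422429870 ≈ 1.8995. Mertens estimate ln ln(158) + 0.2615 ≈ 1.8834.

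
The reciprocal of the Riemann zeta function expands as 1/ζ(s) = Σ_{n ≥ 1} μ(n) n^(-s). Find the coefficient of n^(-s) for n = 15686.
μ(15686) = 1

Factor n = 15686 = 2 · 11 · 23 · 31. μ(n) = 0 if any exponent ≥ 2 (not squarefree); otherwise μ(n) = (−1)^{ω(n)} where ω(n) is the number of distinct prime factors. Applying: μ(15686) = 1.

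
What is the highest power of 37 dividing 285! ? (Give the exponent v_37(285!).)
v_37(285!) = 7

Legendre's formula: v_p(n!) = Σ_{k ≥ 1} ⌊n / p^k⌋. For p = 37, n = 285, the terms are:
  ⌊285/37^1⌋ = ⌊285/37⌋ = 7
(the next term ⌊285/37^2⌋ = 0, terminating the sum). Summing: v_37(285!) = 7 = 7.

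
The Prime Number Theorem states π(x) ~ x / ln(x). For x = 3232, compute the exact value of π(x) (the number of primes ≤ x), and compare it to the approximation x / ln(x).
π(3232) = 457;  x/ln(x) ≈ 399.96;  relative error ≈ 12.48%.

Directly count primes up to 3232: π(3232) = 457. The PNT approximation gives 3232/ln(3232) ≈ 3232/8.08086 ≈ 399.96. Relative error (π(x) − x/ln(x)) / π(x) ≈ 12.48%; the approximation is known to undercount slightly (Li(x) is a better estimate).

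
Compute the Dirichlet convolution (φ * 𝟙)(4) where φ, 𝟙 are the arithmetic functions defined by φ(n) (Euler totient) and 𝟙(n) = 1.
(φ * 𝟙)(4) = 4

Divisors of 4: [1, 2, 4]. For each d | 4:
  d = 1: φ(1) · 𝟙(4/1) = 1 · 1 = 1
  d = 2: φ(2) · 𝟙(4/2) = 1 · 1 = 1
  d = 4: φ(4) · 𝟙(4/4) = 2 · 1 = 2
Summing: (φ * 𝟙)(4) = 1 + 1 + 2 = 4.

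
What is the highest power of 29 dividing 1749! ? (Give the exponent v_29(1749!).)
v_29(1749!) = 62

Legendre's formula: v_p(n!) = Σ_{k ≥ 1} ⌊n / p^k⌋. For p = 29, n = 1749, the terms are:
  ⌊1749/29^1⌋ = ⌊1749/29⌋ = 60
  ⌊1749/29^2⌋ = ⌊1749/841⌋ = 2
(the next term ⌊1749/29^3⌋ = 0, terminating the sum). Summing: v_29(1749!) = 60 + 2 = 62.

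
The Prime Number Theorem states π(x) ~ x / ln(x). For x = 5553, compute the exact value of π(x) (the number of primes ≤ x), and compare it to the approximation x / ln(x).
π(5553) = 732;  x/ln(x) ≈ 644.04;  relative error ≈ 12.02%.

Directly count primes up to 5553: π(5553) = 732. The PNT approximation gives 5553/ln(5553) ≈ 5553/8.62209 ≈ 644.04. Relative error (π(x) − x/ln(x)) / π(x) ≈ 12.02%; the approximation is known to undercount slightly (Li(x) is a better estimate).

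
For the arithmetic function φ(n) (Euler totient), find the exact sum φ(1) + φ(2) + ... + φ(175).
Σ_{n ≤ 175} φ(n) = 9370

Compute φ(n) for each 1 ≤ n ≤ 175: φ(1) = 1, φ(2) = 1, φ(3) = 2, φ(4) = 2, φ(5) = 4, φ(6) = 2, φ(7) = 6, φ(8) = 4, φ(9) = 6, φ(10) = 4, φ(11) = 10, φ(12) = 4, φ(13) = 12, φ(14) = 6, φ(15) = 8, φ(16) = 8, φ(17) = 16, φ(18) = 6, φ(19) = 18, φ(20) = 8, φ(21) = 12, φ(22) = 10, φ(23) = 22, φ(24) = 8, φ(25) = 20, φ(26) = 12, φ(27) = 18, φ(28) = 12, φ(29) = 28, φ(30) = 8, φ(31) = 30, φ(32) = 16, φ(33) = 20, φ(34) = 16, φ(35) = 24, φ(36) = 12, φ(37) = 36, φ(38) = 18, φ(39) = 24, φ(40) = 16, φ(41) = 40, φ(42) = 12, φ(43) = 42, φ(44) = 20, φ(45) = 24, φ(46) = 22, φ(47) = 46, φ(48) = 16, φ(49) = 42, φ(50) = 20, φ(51) = 32, φ(52) = 24, φ(53) = 52, φ(54) = 18, φ(55) = 40, φ(56) = 24, φ(57) = 36, φ(58) = 28, φ(59) = 58, φ(60) = 16, φ(61) = 60, φ(62) = 30, φ(63) = 36, φ(64) = 32, φ(65) = 48, φ(66) = 20, φ(67) = 66, φ(68) = 32, φ(69) = 44, φ(70) = 24, φ(71) = 70, φ(72) = 24, φ(73) = 72, φ(74) = 36, φ(75) = 40, φ(76) = 36, φ(77) = 60, φ(78) = 24, φ(79) = 78, φ(80) = 32, φ(81) = 54, φ(82) = 40, φ(83) = 82, φ(84) = 24, φ(85) = 64, φ(86) = 42, φ(87) = 56, φ(88) = 40, φ(89) = 88, φ(90) = 24, φ(91) = 72, φ(92) = 44, φ(93) = 60, φ(94) = 46, φ(95) = 72, φ(96) = 32, φ(97) = 96, φ(98) = 42, φ(99) = 60, φ(100) = 40, φ(101) = 100, φ(102) = 32, φ(103) = 102, φ(104) = 48, φ(105) = 48, φ(106) = 52, φ(107) = 106, φ(108) = 36, φ(109) = 108, φ(110) = 40, φ(111) = 72, φ(112) = 48, φ(113) = 112, φ(114) = 36, φ(115) = 88, φ(116) = 56, φ(117) = 72, φ(118) = 58, φ(119) = 96, φ(120) = 32, φ(121) = 110, φ(122) = 60, φ(123) = 80, φ(124) = 60, φ(125) = 100, φ(126) = 36, φ(127) = 126, φ(128) = 64, φ(129) = 84, φ(130) = 48, φ(131) = 130, φ(132) = 40, φ(133) = 108, φ(134) = 66, φ(135) = 72, φ(136) = 64, φ(137) = 136, φ(138) = 44, φ(139) = 138, φ(140) = 48, φ(141) = 92, φ(142) = 70, φ(143) = 120, φ(144) = 48, φ(145) = 112, φ(146) = 72, φ(147) = 84, φ(148) = 72, φ(149) = 148, φ(150) = 40, φ(151) = 150, φ(152) = 72, φ(153) = 96, φ(154) = 60, φ(155) = 120, φ(156) = 48, φ(157) = 156, φ(158) = 78, φ(159) = 104, φ(160) = 64, φ(161) = 132, φ(162) = 54, φ(163) = 162, φ(164) = 80, φ(165) = 80, φ(166) = 82, φ(167) = 166, φ(168) = 48, φ(169) = 156, φ(170) = 64, φ(171) = 108, φ(172) = 84, φ(173) = 172, φ(174) = 56, φ(175) = 120. Summing all 175 values: 9370. (Average order: Σ_{n ≤ x} φ(n) ~ (3/π²) x². For x = 175, (3/π²)·175² ≈ 9308.88.)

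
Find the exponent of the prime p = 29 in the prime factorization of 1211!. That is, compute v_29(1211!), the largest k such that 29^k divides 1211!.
v_29(1211!) = 42

Legendre's formula: v_p(n!) = Σ_{k ≥ 1} ⌊n / p^k⌋. For p = 29, n = 1211, the terms are:
  ⌊1211/29^1⌋ = ⌊1211/29⌋ = 41
  ⌊1211/29^2⌋ = ⌊1211/841⌋ = 1
(the next term ⌊1211/29^3⌋ = 0, terminating the sum). Summing: v_29(1211!) = 41 + 1 = 42.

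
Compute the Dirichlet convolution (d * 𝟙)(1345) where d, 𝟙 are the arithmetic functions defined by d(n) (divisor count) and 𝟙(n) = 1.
(d * 𝟙)(1345) = 9

Divisors of 1345: [1, 5, 269, 1345]. For each d | 1345:
  d = 1: d(1) · 𝟙(1345/1) = 1 · 1 = 1
  d = 5: d(5) · 𝟙(1345/5) = 2 · 1 = 2
  d = 269: d(269) · 𝟙(1345/269) = 2 · 1 = 2
  d = 1345: d(1345) · 𝟙(1345/1345) = 4 · 1 = 4
Summing: (d * 𝟙)(1345) = 1 + 2 + 2 + 4 = 9.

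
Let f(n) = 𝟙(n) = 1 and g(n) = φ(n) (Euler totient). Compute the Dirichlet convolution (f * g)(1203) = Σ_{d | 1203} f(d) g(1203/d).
(𝟙 * φ)(1203) = 1203

Divisors of 1203: [1, 3, 401, 1203]. For each d | 1203:
  d = 1: 𝟙(1) · φ(1203/1) = 1 · 800 = 800
  d = 3: 𝟙(3) · φ(1203/3) = 1 · 400 = 400
  d = 401: 𝟙(401) · φ(1203/401) = 1 · 2 = 2
  d = 1203: 𝟙(1203) · φ(1203/1203) = 1 · 1 = 1
Summing: (𝟙 * φ)(1203) = 800 + 400 + 2 + 1 = 1203.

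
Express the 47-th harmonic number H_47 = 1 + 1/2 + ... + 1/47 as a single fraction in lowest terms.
H_47 = 280682601097106968469/63245806209101973600

Direct summation: H_47 = 1 + 1/2 + ... + 1/47. The least common denominator is lcm(1, ..., 47) = 442720643463713815200; over this denominator the numerator is 442720643463713815200 + 221360321731856907600 + 147573547821237938400 + 110680160865928453800 + 88544128692742763040 + 73786773910618969200 + 63245806209101973600 + 55340080432964226900 + 49191182607079312800 + 44272064346371381520 + 40247331223973983200 + 36893386955309484600 + 34055434112593370400 + 31622903104550986800 + 29514709564247587680 + 27670040216482113450 + 26042390791983165600 + 24595591303539656400 + 23301086498090200800 + 22136032173185690760 + 21081935403033991200 + 20123665611986991600 + 19248723628857122400 + 18446693477654742300 + 17708825738548552608 + 17027717056296685200 + 16397060869026437600 + 15811451552275493400 + 15266229084955648800 + 14757354782123793840 + 14281311079474639200 + 13835020108241056725 + 13415777074657994400 + 13021195395991582800 + 12649161241820394720 + 12297795651769828200 + 11965422796316589600 + 11650543249045100400 + 11351811370864456800 + 11068016086592845380 + 10798064474724727200 + 10540967701516995600 + 10295828917760786400 + 10061832805993495800 + 9838236521415862560 + 9624361814428561200 + 9419588158802421600 = 1964778207679748779283, so H_47 = 1964778207679748779283/442720643463713815200; reducing by gcd(1964778207679748779283, 442720643463713815200) = 7 gives 280682601097106968469/63245806209101973600 ≈ 4.43796. (The PNT-adjacent estimate ln(47) + γ ≈ 4.42736 matches within O(1/n).)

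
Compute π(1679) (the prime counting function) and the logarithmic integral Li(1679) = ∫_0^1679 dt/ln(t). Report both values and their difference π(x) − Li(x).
π(1679) = 263;  Li(1679) ≈ 272.10;  π(x) − Li(x) ≈ -9.10.

Direct count of primes ≤ 1679 gives π(1679) = 263. Numerical evaluation of the logarithmic integral gives Li(1679) ≈ 272.10. The difference π(x) − Li(x) ≈ -9.10 is typically negative for small/moderate x (Li(x) overestimates), though Littlewood's theorem shows this sign changes infinitely often.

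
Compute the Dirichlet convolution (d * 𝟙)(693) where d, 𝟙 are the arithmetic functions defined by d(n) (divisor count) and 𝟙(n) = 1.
(d * 𝟙)(693) = 54

Divisors of 693: [1, 3, 7, 9, 11, 21, 33, 63, 77, 99, 231, 693]. For each d | 693:
  d = 1: d(1) · 𝟙(693/1) = 1 · 1 = 1
  d = 3: d(3) · 𝟙(693/3) = 2 · 1 = 2
  d = 7: d(7) · 𝟙(693/7) = 2 · 1 = 2
  d = 9: d(9) · 𝟙(693/9) = 3 · 1 = 3
  d = 11: d(11) · 𝟙(693/11) = 2 · 1 = 2
  d = 21: d(21) · 𝟙(693/21) = 4 · 1 = 4
  d = 33: d(33) · 𝟙(693/33) = 4 · 1 = 4
  d = 63: d(63) · 𝟙(693/63) = 6 · 1 = 6
  d = 77: d(77) · 𝟙(693/77) = 4 · 1 = 4
  d = 99: d(99) · 𝟙(693/99) = 6 · 1 = 6
  d = 231: d(231) · 𝟙(693/231) = 8 · 1 = 8
  d = 693: d(693) · 𝟙(693/693) = 12 · 1 = 12
Summing: (d * 𝟙)(693) = 1 + 2 + 2 + 3 + 2 + 4 + 4 + 6 + 4 + 6 + 8 + 12 = 54.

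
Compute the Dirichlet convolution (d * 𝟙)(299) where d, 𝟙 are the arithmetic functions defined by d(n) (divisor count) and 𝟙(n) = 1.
(d * 𝟙)(299) = 9

Divisors of 299: [1, 13, 23, 299]. For each d | 299:
  d = 1: d(1) · 𝟙(299/1) = 1 · 1 = 1
  d = 13: d(13) · 𝟙(299/13) = 2 · 1 = 2
  d = 23: d(23) · 𝟙(299/23) = 2 · 1 = 2
  d = 299: d(299) · 𝟙(299/299) = 4 · 1 = 4
Summing: (d * 𝟙)(299) = 1 + 2 + 2 + 4 = 9.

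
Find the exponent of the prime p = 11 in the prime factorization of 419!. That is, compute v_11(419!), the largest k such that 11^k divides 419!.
v_11(419!) = 41

Legendre's formula: v_p(n!) = Σ_{k ≥ 1} ⌊n / p^k⌋. For p = 11, n = 419, the terms are:
  ⌊419/11^1⌋ = ⌊419/11⌋ = 38
  ⌊419/11^2⌋ = ⌊419/121⌋ = 3
(the next term ⌊419/11^3⌋ = 0, terminating the sum). Summing: v_11(419!) = 38 + 3 = 41.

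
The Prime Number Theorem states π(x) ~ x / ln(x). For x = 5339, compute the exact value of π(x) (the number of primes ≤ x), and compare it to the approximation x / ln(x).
π(5339) = 706;  x/ln(x) ≈ 622.06;  relative error ≈ 11.89%.

Directly count primes up to 5339: π(5339) = 706. The PNT approximation gives 5339/ln(5339) ≈ 5339/8.58279 ≈ 622.06. Relative error (π(x) − x/ln(x)) / π(x) ≈ 11.89%; the approximation is known to undercount slightly (Li(x) is a better estimate).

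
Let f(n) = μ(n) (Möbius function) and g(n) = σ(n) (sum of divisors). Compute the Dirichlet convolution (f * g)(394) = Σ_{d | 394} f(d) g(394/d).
(μ * σ)(394) = 394

Divisors of 394: [1, 2, 197, 394]. For each d | 394:
  d = 1: μ(1) · σ(394/1) = 1 · 594 = 594
  d = 2: μ(2) · σ(394/2) = -1 · 198 = -198
  d = 197: μ(197) · σ(394/197) = -1 · 3 = -3
  d = 394: μ(394) · σ(394/394) = 1 · 1 = 1
Summing: (μ * σ)(394) = 594 + -198 + -3 + 1 = 394.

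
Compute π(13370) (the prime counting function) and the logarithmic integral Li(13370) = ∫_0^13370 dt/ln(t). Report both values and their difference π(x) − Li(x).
π(13370) = 1586;  Li(13370) ≈ 1606.11;  π(x) − Li(x) ≈ -20.11.

Direct count of primes ≤ 13370 gives π(13370) = 1586. Numerical evaluation of the logarithmic integral gives Li(13370) ≈ 1606.11. The difference π(x) − Li(x) ≈ -20.11 is typically negative for small/moderate x (Li(x) overestimates), though Littlewood's theorem shows this sign changes infinitely often.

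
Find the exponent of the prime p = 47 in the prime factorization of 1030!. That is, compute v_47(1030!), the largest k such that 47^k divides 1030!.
v_47(1030!) = 21

Legendre's formula: v_p(n!) = Σ_{k ≥ 1} ⌊n / p^k⌋. For p = 47, n = 1030, the terms are:
  ⌊1030/47^1⌋ = ⌊1030/47⌋ = 21
(the next term ⌊1030/47^2⌋ = 0, terminating the sum). Summing: v_47(1030!) = 21 = 21.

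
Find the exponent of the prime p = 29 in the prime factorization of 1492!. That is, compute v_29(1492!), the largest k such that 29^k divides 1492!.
v_29(1492!) = 52

Legendre's formula: v_p(n!) = Σ_{k ≥ 1} ⌊n / p^k⌋. For p = 29, n = 1492, the terms are:
  ⌊1492/29^1⌋ = ⌊1492/29⌋ = 51
  ⌊1492/29^2⌋ = ⌊1492/841⌋ = 1
(the next term ⌊1492/29^3⌋ = 0, terminating the sum). Summing: v_29(1492!) = 51 + 1 = 52.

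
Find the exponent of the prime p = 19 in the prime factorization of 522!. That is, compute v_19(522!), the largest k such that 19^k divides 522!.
v_19(522!) = 28

Legendre's formula: v_p(n!) = Σ_{k ≥ 1} ⌊n / p^k⌋. For p = 19, n = 522, the terms are:
  ⌊522/19^1⌋ = ⌊522/19⌋ = 27
  ⌊522/19^2⌋ = ⌊522/361⌋ = 1
(the next term ⌊522/19^3⌋ = 0, terminating the sum). Summing: v_19(522!) = 27 + 1 = 28.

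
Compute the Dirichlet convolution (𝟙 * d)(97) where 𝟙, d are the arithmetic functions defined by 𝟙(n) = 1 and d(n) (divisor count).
(𝟙 * d)(97) = 3

Divisors of 97: [1, 97]. For each d | 97:
  d = 1: 𝟙(1) · d(97/1) = 1 · 2 = 2
  d = 97: 𝟙(97) · d(97/97) = 1 · 1 = 1
Summing: (𝟙 * d)(97) = 2 + 1 = 3.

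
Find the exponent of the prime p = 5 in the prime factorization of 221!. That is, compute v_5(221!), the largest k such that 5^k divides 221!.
v_5(221!) = 53

Legendre's formula: v_p(n!) = Σ_{k ≥ 1} ⌊n / p^k⌋. For p = 5, n = 221, the terms are:
  ⌊221/5^1⌋ = ⌊221/5⌋ = 44
  ⌊221/5^2⌋ = ⌊221/25⌋ = 8
  ⌊221/5^3⌋ = ⌊221/125⌋ = 1
(the next term ⌊221/5^4⌋ = 0, terminating the sum). Summing: v_5(221!) = 44 + 8 + 1 = 53.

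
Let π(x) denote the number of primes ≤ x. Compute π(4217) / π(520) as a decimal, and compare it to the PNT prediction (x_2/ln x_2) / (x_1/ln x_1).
π(4217)/π(520) = 577/97 ≈ 5.9485;  PNT prediction ≈ 6.0761.

π(520) = 97 and π(4217) = 577, so π(4217)/π(520) ≈ 5.9485. The PNT-predicted ratio is (4217/ln(4217)) / (520/ln(520)) ≈ 6.0761. The two agree to within a few percent, as expected.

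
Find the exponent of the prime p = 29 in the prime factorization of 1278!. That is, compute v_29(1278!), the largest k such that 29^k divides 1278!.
v_29(1278!) = 45

Legendre's formula: v_p(n!) = Σ_{k ≥ 1} ⌊n / p^k⌋. For p = 29, n = 1278, the terms are:
  ⌊1278/29^1⌋ = ⌊1278/29⌋ = 44
  ⌊1278/29^2⌋ = ⌊1278/841⌋ = 1
(the next term ⌊1278/29^3⌋ = 0, terminating the sum). Summing: v_29(1278!) = 44 + 1 = 45.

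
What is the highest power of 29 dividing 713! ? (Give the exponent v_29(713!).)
v_29(713!) = 24

Legendre's formula: v_p(n!) = Σ_{k ≥ 1} ⌊n / p^k⌋. For p = 29, n = 713, the terms are:
  ⌊713/29^1⌋ = ⌊713/29⌋ = 24
(the next term ⌊713/29^2⌋ = 0, terminating the sum). Summing: v_29(713!) = 24 = 24.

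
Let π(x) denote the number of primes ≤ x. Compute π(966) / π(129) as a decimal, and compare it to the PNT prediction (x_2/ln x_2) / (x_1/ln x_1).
π(966)/π(129) = 162/31 ≈ 5.2258;  PNT prediction ≈ 5.2948.

π(129) = 31 and π(966) = 162, so π(966)/π(129) ≈ 5.2258. The PNT-predicted ratio is (966/ln(966)) / (129/ln(129)) ≈ 5.2948. The two agree to within a few percent, as expected.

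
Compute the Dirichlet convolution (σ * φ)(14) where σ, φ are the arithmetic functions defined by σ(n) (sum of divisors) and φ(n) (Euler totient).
(σ * φ)(14) = 56

Divisors of 14: [1, 2, 7, 14]. For each d | 14:
  d = 1: σ(1) · φ(14/1) = 1 · 6 = 6
  d = 2: σ(2) · φ(14/2) = 3 · 6 = 18
  d = 7: σ(7) · φ(14/7) = 8 · 1 = 8
  d = 14: σ(14) · φ(14/14) = 24 · 1 = 24
Summing: (σ * φ)(14) = 6 + 18 + 8 + 24 = 56.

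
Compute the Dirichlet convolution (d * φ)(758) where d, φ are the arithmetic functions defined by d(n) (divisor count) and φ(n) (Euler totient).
(d * φ)(758) = 1140

Divisors of 758: [1, 2, 379, 758]. For each d | 758:
  d = 1: d(1) · φ(758/1) = 1 · 378 = 378
  d = 2: d(2) · φ(758/2) = 2 · 378 = 756
  d = 379: d(379) · φ(758/379) = 2 · 1 = 2
  d = 758: d(758) · φ(758/758) = 4 · 1 = 4
Summing: (d * φ)(758) = 378 + 756 + 2 + 4 = 1140.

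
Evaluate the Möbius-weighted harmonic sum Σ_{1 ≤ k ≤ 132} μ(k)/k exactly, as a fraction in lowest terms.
Σ μ(k)/k = -4282394934202784040475989054340166706696769726931/525896479052627740771371797072411912900610967452630

Values of μ(k) for 1 ≤ k ≤ 132: μ(1) = 1, μ(2) = -1, μ(3) = -1, μ(5) = -1, μ(6) = 1, μ(7) = -1, μ(10) = 1, μ(11) = -1, μ(13) = -1, μ(14) = 1, μ(15) = 1, μ(17) = -1, μ(19) = -1, μ(21) = 1, μ(22) = 1, μ(23) = -1, μ(26) = 1, μ(29) = -1, μ(30) = -1, μ(31) = -1, μ(33) = 1, μ(34) = 1, μ(35) = 1, μ(37) = -1, μ(38) = 1, μ(39) = 1, μ(41) = -1, μ(42) = -1, μ(43) = -1, μ(46) = 1, μ(47) = -1, μ(51) = 1, μ(53) = -1, μ(55) = 1, μ(57) = 1, μ(58) = 1, μ(59) = -1, μ(61) = -1, μ(62) = 1, μ(65) = 1, μ(66) = -1, μ(67) = -1, μ(69) = 1, μ(70) = -1, μ(71) = -1, μ(73) = -1, μ(74) = 1, μ(77) = 1, μ(78) = -1, μ(79) = -1, μ(82) = 1, μ(83) = -1, μ(85) = 1, μ(86) = 1, μ(87) = 1, μ(89) = -1, μ(91) = 1, μ(93) = 1, μ(94) = 1, μ(95) = 1, μ(97) = -1, μ(101) = -1, μ(102) = -1, μ(103) = -1, μ(105) = -1, μ(106) = 1, μ(107) = -1, μ(109) = -1, μ(110) = -1, μ(111) = 1, μ(113) = -1, μ(114) = -1, μ(115) = 1, μ(118) = 1, μ(119) = 1, μ(122) = 1, μ(123) = 1, μ(127) = -1, μ(129) = 1, μ(130) = -1, μ(131) = -1, with μ = 0 on non-squarefree integers. Summing μ(k)/k for k where μ(k) ≠ 0 gives -4282394934202784040475989054340166706696769726931/525896479052627740771371797072411912900610967452630 ≈ -0.0081. (PNT ⟺ this sum → 0 as n → ∞.)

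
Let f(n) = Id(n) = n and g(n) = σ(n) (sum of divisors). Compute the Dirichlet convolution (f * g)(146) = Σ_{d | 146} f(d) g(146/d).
(Id * σ)(146) = 735

Divisors of 146: [1, 2, 73, 146]. For each d | 146:
  d = 1: Id(1) · σ(146/1) = 1 · 222 = 222
  d = 2: Id(2) · σ(146/2) = 2 · 74 = 148
  d = 73: Id(73) · σ(146/73) = 73 · 3 = 219
  d = 146: Id(146) · σ(146/146) = 146 · 1 = 146
Summing: (Id * σ)(146) = 222 + 148 + 219 + 146 = 735.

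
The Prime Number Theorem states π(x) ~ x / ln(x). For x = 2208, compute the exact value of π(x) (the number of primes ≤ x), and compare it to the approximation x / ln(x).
π(2208) = 329;  x/ln(x) ≈ 286.76;  relative error ≈ 12.84%.

Directly count primes up to 2208: π(2208) = 329. The PNT approximation gives 2208/ln(2208) ≈ 2208/7.69984 ≈ 286.76. Relative error (π(x) − x/ln(x)) / π(x) ≈ 12.84%; the approximation is known to undercount slightly (Li(x) is a better estimate).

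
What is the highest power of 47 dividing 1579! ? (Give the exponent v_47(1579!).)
v_47(1579!) = 33

Legendre's formula: v_p(n!) = Σ_{k ≥ 1} ⌊n / p^k⌋. For p = 47, n = 1579, the terms are:
  ⌊1579/47^1⌋ = ⌊1579/47⌋ = 33
(the next term ⌊1579/47^2⌋ = 0, terminating the sum). Summing: v_47(1579!) = 33 = 33.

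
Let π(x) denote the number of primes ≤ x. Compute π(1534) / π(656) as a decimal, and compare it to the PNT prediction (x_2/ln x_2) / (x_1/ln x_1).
π(1534)/π(656) = 242/119 ≈ 2.0336;  PNT prediction ≈ 2.0676.

π(656) = 119 and π(1534) = 242, so π(1534)/π(656) ≈ 2.0336. The PNT-predicted ratio is (1534/ln(1534)) / (656/ln(656)) ≈ 2.0676. The two agree to within a few percent, as expected.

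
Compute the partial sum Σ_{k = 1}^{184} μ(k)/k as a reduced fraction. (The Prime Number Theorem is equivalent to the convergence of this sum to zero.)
Σ μ(k)/k = -9343595117515137578604221545686714814220917855566318160407897740846266/899557715467591630453369012945614634379252921727391775909918599930435715

Values of μ(k) for 1 ≤ k ≤ 184: μ(1) = 1, μ(2) = -1, μ(3) = -1, μ(5) = -1, μ(6) = 1, μ(7) = -1, μ(10) = 1, μ(11) = -1, μ(13) = -1, μ(14) = 1, μ(15) = 1, μ(17) = -1, μ(19) = -1, μ(21) = 1, μ(22) = 1, μ(23) = -1, μ(26) = 1, μ(29) = -1, μ(30) = -1, μ(31) = -1, μ(33) = 1, μ(34) = 1, μ(35) = 1, μ(37) = -1, μ(38) = 1, μ(39) = 1, μ(41) = -1, μ(42) = -1, μ(43) = -1, μ(46) = 1, μ(47) = -1, μ(51) = 1, μ(53) = -1, μ(55) = 1, μ(57) = 1, μ(58) = 1, μ(59) = -1, μ(61) = -1, μ(62) = 1, μ(65) = 1, μ(66) = -1, μ(67) = -1, μ(69) = 1, μ(70) = -1, μ(71) = -1, μ(73) = -1, μ(74) = 1, μ(77) = 1, μ(78) = -1, μ(79) = -1, μ(82) = 1, μ(83) = -1, μ(85) = 1, μ(86) = 1, μ(87) = 1, μ(89) = -1, μ(91) = 1, μ(93) = 1, μ(94) = 1, μ(95) = 1, μ(97) = -1, μ(101) = -1, μ(102) = -1, μ(103) = -1, μ(105) = -1, μ(106) = 1, μ(107) = -1, μ(109) = -1, μ(110) = -1, μ(111) = 1, μ(113) = -1, μ(114) = -1, μ(115) = 1, μ(118) = 1, μ(119) = 1, μ(122) = 1, μ(123) = 1, μ(127) = -1, μ(129) = 1, μ(130) = -1, μ(131) = -1, μ(133) = 1, μ(134) = 1, μ(137) = -1, μ(138) = -1, μ(139) = -1, μ(141) = 1, μ(142) = 1, μ(143) = 1, μ(145) = 1, μ(146) = 1, μ(149) = -1, μ(151) = -1, μ(154) = -1, μ(155) = 1, μ(157) = -1, μ(158) = 1, μ(159) = 1, μ(161) = 1, μ(163) = -1, μ(165) = -1, μ(166) = 1, μ(167) = -1, μ(170) = -1, μ(173) = -1, μ(174) = -1, μ(177) = 1, μ(178) = 1, μ(179) = -1, μ(181) = -1, μ(182) = -1, μ(183) = 1, with μ = 0 on non-squarefree integers. Summing μ(k)/k for k where μ(k) ≠ 0 gives -9343595117515137578604221545686714814220917855566318160407897740846266/899557715467591630453369012945614634379252921727391775909918599930435715 ≈ -0.0104. (PNT ⟺ this sum → 0 as n → ∞.)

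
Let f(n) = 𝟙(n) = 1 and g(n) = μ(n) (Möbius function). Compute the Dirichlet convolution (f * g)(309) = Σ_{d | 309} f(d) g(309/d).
(𝟙 * μ)(309) = 0

Divisors of 309: [1, 3, 103, 309]. For each d | 309:
  d = 1: 𝟙(1) · μ(309/1) = 1 · 1 = 1
  d = 3: 𝟙(3) · μ(309/3) = 1 · -1 = -1
  d = 103: 𝟙(103) · μ(309/103) = 1 · -1 = -1
  d = 309: 𝟙(309) · μ(309/309) = 1 · 1 = 1
Summing: (𝟙 * μ)(309) = 1 + -1 + -1 + 1 = 0.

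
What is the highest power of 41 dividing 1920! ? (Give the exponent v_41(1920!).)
v_41(1920!) = 47

Legendre's formula: v_p(n!) = Σ_{k ≥ 1} ⌊n / p^k⌋. For p = 41, n = 1920, the terms are:
  ⌊1920/41^1⌋ = ⌊1920/41⌋ = 46
  ⌊1920/41^2⌋ = ⌊1920/1681⌋ = 1
(the next term ⌊1920/41^3⌋ = 0, terminating the sum). Summing: v_41(1920!) = 46 + 1 = 47.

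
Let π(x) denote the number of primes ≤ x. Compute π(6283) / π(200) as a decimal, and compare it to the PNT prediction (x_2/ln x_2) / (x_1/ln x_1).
π(6283)/π(200) = 817/46 ≈ 17.7609;  PNT prediction ≈ 19.0320.

π(200) = 46 and π(6283) = 817, so π(6283)/π(200) ≈ 17.7609. The PNT-predicted ratio is (6283/ln(6283)) / (200/ln(200)) ≈ 19.0320. The two agree to within a few percent, as expected.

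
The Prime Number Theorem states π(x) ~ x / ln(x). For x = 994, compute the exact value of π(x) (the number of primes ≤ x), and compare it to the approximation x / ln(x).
π(994) = 167;  x/ln(x) ≈ 144.02;  relative error ≈ 13.76%.

Directly count primes up to 994: π(994) = 167. The PNT approximation gives 994/ln(994) ≈ 994/6.90174 ≈ 144.02. Relative error (π(x) − x/ln(x)) / π(x) ≈ 13.76%; the approximation is known to undercount slightly (Li(x) is a better estimate).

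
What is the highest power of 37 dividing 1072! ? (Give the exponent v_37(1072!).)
v_37(1072!) = 28

Legendre's formula: v_p(n!) = Σ_{k ≥ 1} ⌊n / p^k⌋. For p = 37, n = 1072, the terms are:
  ⌊1072/37^1⌋ = ⌊1072/37⌋ = 28
(the next term ⌊1072/37^2⌋ = 0, terminating the sum). Summing: v_37(1072!) = 28 = 28.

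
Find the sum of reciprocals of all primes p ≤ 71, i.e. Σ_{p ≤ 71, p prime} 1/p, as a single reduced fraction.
Σ 1/p = 972416614407737400870501653/557940830126698960967415390

π(71) = 20, so the primes ≤ 71 are [2, 3, 5, 7, 11, 13, 17, 19, 23, 29, 31, 37, 41, 43, 47, 53, 59, 61, 67, 71]. Summing 1/p over these primes: 972416614407737400870501653/557940830126698960967415390 ≈ 1.7429. Mertens estimate ln ln(71) + 0.2615 ≈ 1.7114.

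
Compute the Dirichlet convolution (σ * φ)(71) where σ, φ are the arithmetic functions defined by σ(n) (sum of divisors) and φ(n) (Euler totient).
(σ * φ)(71) = 142

Divisors of 71: [1, 71]. For each d | 71:
  d = 1: σ(1) · φ(71/1) = 1 · 70 = 70
  d = 71: σ(71) · φ(71/71) = 72 · 1 = 72
Summing: (σ * φ)(71) = 70 + 72 = 142.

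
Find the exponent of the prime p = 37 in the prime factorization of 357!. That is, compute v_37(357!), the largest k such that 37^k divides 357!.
v_37(357!) = 9

Legendre's formula: v_p(n!) = Σ_{k ≥ 1} ⌊n / p^k⌋. For p = 37, n = 357, the terms are:
  ⌊357/37^1⌋ = ⌊357/37⌋ = 9
(the next term ⌊357/37^2⌋ = 0, terminating the sum). Summing: v_37(357!) = 9 = 9.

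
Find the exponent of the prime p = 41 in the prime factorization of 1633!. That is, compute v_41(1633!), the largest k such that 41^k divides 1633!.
v_41(1633!) = 39

Legendre's formula: v_p(n!) = Σ_{k ≥ 1} ⌊n / p^k⌋. For p = 41, n = 1633, the terms are:
  ⌊1633/41^1⌋ = ⌊1633/41⌋ = 39
(the next term ⌊1633/41^2⌋ = 0, terminating the sum). Summing: v_41(1633!) = 39 = 39.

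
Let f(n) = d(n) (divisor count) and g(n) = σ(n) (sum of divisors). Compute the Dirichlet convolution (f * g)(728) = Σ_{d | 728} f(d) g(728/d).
(d * σ)(728) = 6720

Divisors of 728: [1, 2, 4, 7, 8, 13, 14, 26, 28, 52, 56, 91, 104, 182, 364, 728]. For each d | 728:
  d = 1: d(1) · σ(728/1) = 1 · 1680 = 1680
  d = 2: d(2) · σ(728/2) = 2 · 784 = 1568
  d = 4: d(4) · σ(728/4) = 3 · 336 = 1008
  d = 7: d(7) · σ(728/7) = 2 · 210 = 420
  d = 8: d(8) · σ(728/8) = 4 · 112 = 448
  d = 13: d(13) · σ(728/13) = 2 · 120 = 240
  d = 14: d(14) · σ(728/14) = 4 · 98 = 392
  d = 26: d(26) · σ(728/26) = 4 · 56 = 224
  d = 28: d(28) · σ(728/28) = 6 · 42 = 252
  d = 52: d(52) · σ(728/52) = 6 · 24 = 144
  d = 56: d(56) · σ(728/56) = 8 · 14 = 112
  d = 91: d(91) · σ(728/91) = 4 · 15 = 60
  d = 104: d(104) · σ(728/104) = 8 · 8 = 64
  d = 182: d(182) · σ(728/182) = 8 · 7 = 56
  d = 364: d(364) · σ(728/364) = 12 · 3 = 36
  d = 728: d(728) · σ(728/728) = 16 · 1 = 16
Summing: (d * σ)(728) = 1680 + 1568 + 1008 + 420 + 448 + 240 + 392 + 224 + 252 + 144 + 112 + 60 + 64 + 56 + 36 + 16 = 6720.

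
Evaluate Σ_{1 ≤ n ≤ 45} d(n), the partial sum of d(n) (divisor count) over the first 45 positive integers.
Σ_{n ≤ 45} d(n) = 182

Compute d(n) for each 1 ≤ n ≤ 45: d(1) = 1, d(2) = 2, d(3) = 2, d(4) = 3, d(5) = 2, d(6) = 4, d(7) = 2, d(8) = 4, d(9) = 3, d(10) = 4, d(11) = 2, d(12) = 6, d(13) = 2, d(14) = 4, d(15) = 4, d(16) = 5, d(17) = 2, d(18) = 6, d(19) = 2, d(20) = 6, d(21) = 4, d(22) = 4, d(23) = 2, d(24) = 8, d(25) = 3, d(26) = 4, d(27) = 4, d(28) = 6, d(29) = 2, d(30) = 8, d(31) = 2, d(32) = 6, d(33) = 4, d(34) = 4, d(35) = 4, d(36) = 9, d(37) = 2, d(38) = 4, d(39) = 4, d(40) = 8, d(41) = 2, d(42) = 8, d(43) = 2, d(44) = 6, d(45) = 6. Summing all 45 values: 182. (Dirichlet's divisor formula: Σ_{n ≤ x} d(n) = x ln(x) + (2γ − 1) x + O(√x). For x = 45, the asymptotic estimate is ≈ 178.25.)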